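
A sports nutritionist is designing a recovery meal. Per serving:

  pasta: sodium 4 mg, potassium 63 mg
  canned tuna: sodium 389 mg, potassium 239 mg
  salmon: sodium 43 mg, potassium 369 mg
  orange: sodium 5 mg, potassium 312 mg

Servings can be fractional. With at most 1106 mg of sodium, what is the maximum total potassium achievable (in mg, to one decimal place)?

Potassium per mg sodium: orange 62.4, pasta 15.75, salmon 8.581, canned tuna 0.6144.
With no serving limits, spend the whole sodium allowance on orange: 1106 mg / 5 mg × 312 mg = 69014.4 mg.

69014.4 mg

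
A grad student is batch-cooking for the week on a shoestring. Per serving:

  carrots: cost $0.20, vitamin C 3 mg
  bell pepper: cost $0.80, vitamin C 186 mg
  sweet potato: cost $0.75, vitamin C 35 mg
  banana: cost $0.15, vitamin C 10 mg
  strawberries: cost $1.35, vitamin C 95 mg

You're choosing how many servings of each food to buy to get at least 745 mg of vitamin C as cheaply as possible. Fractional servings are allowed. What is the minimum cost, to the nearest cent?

Cost per mg of vitamin C: bell pepper $0.0043, strawberries $0.0142, banana $0.0150, sweet potato $0.0214, carrots $0.0667.
With no serving limits, use only bell pepper: 745 mg / 186 mg = 4.005 servings × $0.80 = $3.20.

$3.20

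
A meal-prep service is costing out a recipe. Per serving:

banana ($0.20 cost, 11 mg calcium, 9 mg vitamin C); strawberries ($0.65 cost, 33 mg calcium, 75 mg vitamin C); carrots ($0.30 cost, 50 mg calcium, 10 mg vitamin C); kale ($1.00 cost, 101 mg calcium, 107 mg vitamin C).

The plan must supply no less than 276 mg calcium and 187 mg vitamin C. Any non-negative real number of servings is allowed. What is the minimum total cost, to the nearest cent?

banana only: max(276/11, 187/9) = 25.09 servings → $5.02.
strawberries only: max(276/33, 187/75) = 8.364 servings → $5.44.
carrots only: max(276/50, 187/10) = 18.7 servings → $5.61.
kale only: max(276/101, 187/107) = 2.733 servings → $2.73.
banana + strawberries: the both-tight solution has a negative serving — not a feasible corner.
banana + carrots with both tight: 19.38 servings and 1.256 servings → $4.25.
banana + kale with both targets exact would need a negative amount; discard.
strawberries + carrots with both tight: 1.927 servings and 4.248 servings → $2.53.
strawberries + kale: intersection lies outside the first quadrant.
carrots + kale with both tight: 2.453 servings and 1.518 servings → $2.25.
So the least-cost plan costs $2.25.

$2.25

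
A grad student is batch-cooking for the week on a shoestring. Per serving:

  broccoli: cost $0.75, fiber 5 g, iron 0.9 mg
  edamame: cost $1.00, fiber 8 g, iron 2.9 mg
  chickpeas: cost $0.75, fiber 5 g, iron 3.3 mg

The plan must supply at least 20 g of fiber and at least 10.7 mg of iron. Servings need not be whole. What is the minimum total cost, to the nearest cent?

With two linear requirements the optimum uses one or two foods; enumerate the corners.
broccoli only: max(20/5, 10.7/0.9) = 11.89 servings → $8.92.
edamame only: max(20/8, 10.7/2.9) = 3.69 servings → $3.69.
chickpeas only: max(20/5, 10.7/3.3) = 4 servings → $3.00.
broccoli + edamame: intersection lies outside the first quadrant.
broccoli + chickpeas with both tight: 1.042 servings and 2.958 servings → $3.00.
edamame + chickpeas with both tight: 1.05 servings and 2.319 servings → $2.79.
The minimum over all feasible corners is $2.79.

$2.79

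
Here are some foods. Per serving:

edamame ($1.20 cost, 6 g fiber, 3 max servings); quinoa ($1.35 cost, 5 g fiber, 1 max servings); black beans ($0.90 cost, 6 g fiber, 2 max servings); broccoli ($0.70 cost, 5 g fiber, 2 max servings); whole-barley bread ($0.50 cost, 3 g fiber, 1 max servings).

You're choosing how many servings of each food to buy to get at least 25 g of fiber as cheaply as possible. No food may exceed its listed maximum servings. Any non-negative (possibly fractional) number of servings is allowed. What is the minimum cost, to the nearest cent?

$3.70

Cost per g of fiber: broccoli $0.1400, black beans $0.1500, whole-barley bread $0.1667, edamame $0.2000, quinoa $0.2700.
Take 2 servings of broccoli: +10.0 g fiber for $1.40 (total $1.40, still need 15.0 g).
Take 2 servings of black beans: +12.0 g fiber for $1.80 (total $3.20, still need 3.0 g).
Take 1 serving of whole-barley bread: +3.0 g fiber for $0.50 (total $3.70, still need 0.0 g).
Filling from the cheapest source first is optimal under one linear minimum: $3.70.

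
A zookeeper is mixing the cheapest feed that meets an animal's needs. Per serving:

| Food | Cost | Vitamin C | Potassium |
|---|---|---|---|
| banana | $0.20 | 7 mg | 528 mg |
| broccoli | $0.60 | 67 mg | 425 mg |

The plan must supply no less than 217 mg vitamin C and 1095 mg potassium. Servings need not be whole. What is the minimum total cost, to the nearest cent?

banana only: max(217/7, 1095/528) = 31 servings → $6.20.
broccoli only: max(217/67, 1095/425) = 3.239 servings → $1.94.
banana + broccoli: the both-tight solution has a negative serving — not a feasible corner.
So the least-cost plan costs $1.94.

$1.94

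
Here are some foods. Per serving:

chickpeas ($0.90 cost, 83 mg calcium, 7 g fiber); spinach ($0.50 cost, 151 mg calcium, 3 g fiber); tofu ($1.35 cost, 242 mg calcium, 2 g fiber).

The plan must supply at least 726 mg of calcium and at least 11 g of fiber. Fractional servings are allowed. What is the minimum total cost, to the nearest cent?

$2.40

chickpeas only: max(726/83, 11/7) = 8.747 servings → $7.87.
spinach only: max(726/151, 11/3) = 4.808 servings → $2.40.
tofu only: max(726/242, 11/2) = 5.5 servings → $7.42.
chickpeas + spinach: intersection lies outside the first quadrant.
chickpeas + tofu with both tight: 0.7919 servings and 2.728 servings → $4.40.
spinach + tofu with both tight: 2.854 servings and 1.219 servings → $3.07.
The minimum over all feasible corners is $2.40.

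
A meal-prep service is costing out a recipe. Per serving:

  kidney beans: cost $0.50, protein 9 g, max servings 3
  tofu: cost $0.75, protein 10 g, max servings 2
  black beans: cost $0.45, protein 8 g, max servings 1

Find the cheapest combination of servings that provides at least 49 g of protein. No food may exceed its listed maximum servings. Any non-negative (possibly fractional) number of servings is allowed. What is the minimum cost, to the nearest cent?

$3.00

Cost per g of protein: kidney beans $0.0556, black beans $0.0563, tofu $0.0750.
Take 3 servings of kidney beans: +27.0 g protein for $1.50 (total $1.50, still need 22.0 g).
Take 1 serving of black beans: +8.0 g protein for $0.45 (total $1.95, still need 14.0 g).
Take 1.4 servings of tofu: +14.0 g protein for $1.05 (total $3.00, still need 0.0 g).
Filling from the cheapest source first is optimal under one linear minimum: $3.00.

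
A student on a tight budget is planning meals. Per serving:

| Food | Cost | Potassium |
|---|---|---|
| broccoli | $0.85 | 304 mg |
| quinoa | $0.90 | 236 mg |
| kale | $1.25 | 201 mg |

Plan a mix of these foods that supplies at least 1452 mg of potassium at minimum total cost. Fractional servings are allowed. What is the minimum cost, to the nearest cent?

Cost per mg of potassium: broccoli $0.0028, quinoa $0.0038, kale $0.0062.
With no serving limits, use only broccoli: 1452 mg / 304 mg = 4.776 servings × $0.85 = $4.06.

$4.06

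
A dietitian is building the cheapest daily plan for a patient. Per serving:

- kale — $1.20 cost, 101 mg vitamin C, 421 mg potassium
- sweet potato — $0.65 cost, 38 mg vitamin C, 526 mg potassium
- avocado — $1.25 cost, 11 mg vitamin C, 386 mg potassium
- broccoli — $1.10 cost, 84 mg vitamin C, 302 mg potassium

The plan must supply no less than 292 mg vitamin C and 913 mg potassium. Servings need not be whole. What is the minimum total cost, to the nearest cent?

$3.47

Check every corner: each single food scaled to meet both minima, and each pair solved so both constraints bind.
kale only: max(292/101, 913/421) = 2.891 servings → $3.47.
sweet potato only: max(292/38, 913/526) = 7.684 servings → $4.99.
avocado only: max(292/11, 913/386) = 26.55 servings → $33.18.
broccoli only: max(292/84, 913/302) = 3.476 servings → $3.82.
kale + sweet potato: intersection lies outside the first quadrant.
kale + avocado: the both-tight solution has a negative serving — not a feasible corner.
kale + broccoli: intersection lies outside the first quadrant.
sweet potato + avocado: the both-tight solution has a negative serving — not a feasible corner.
sweet potato + broccoli: the both-tight solution has a negative serving — not a feasible corner.
avocado + broccoli: the both-tight solution has a negative serving — not a feasible corner.
The minimum over all feasible corners is $3.47.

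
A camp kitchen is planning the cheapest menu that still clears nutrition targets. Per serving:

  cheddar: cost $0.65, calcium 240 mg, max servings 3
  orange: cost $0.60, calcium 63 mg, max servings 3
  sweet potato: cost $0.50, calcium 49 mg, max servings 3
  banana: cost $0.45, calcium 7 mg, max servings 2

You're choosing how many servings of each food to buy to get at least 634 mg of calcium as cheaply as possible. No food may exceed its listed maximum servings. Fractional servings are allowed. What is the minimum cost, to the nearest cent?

Cost per mg of calcium: cheddar $0.0027, orange $0.0095, sweet potato $0.0102, banana $0.0643.
Take 2.642 servings of cheddar: +634.0 mg calcium for $1.72 (total $1.72, still need 0.0 mg).
Filling from the cheapest source first is optimal under one linear minimum: $1.72.

$1.72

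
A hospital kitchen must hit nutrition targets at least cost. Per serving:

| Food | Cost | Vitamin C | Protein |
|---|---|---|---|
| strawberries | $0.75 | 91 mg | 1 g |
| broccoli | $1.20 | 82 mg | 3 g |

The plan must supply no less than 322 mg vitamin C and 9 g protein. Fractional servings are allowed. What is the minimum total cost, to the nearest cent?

An LP optimum is at a vertex; with two nutrient constraints at most two foods are used. Check each candidate.
strawberries only: max(322/91, 9/1) = 9 servings → $6.75.
broccoli only: max(322/82, 9/3) = 3.927 servings → $4.71.
strawberries + broccoli with both tight: 1.194 servings and 2.602 servings → $4.02.
Cheapest feasible corner: $4.02.

$4.02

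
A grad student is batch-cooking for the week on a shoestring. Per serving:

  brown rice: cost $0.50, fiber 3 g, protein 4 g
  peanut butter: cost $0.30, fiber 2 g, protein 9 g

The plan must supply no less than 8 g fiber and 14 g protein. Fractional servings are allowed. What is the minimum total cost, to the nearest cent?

A basic optimal solution has at most two foods positive. Try each food alone and each pair with both targets met exactly.
brown rice only: max(8/3, 14/4) = 3.5 servings → $1.75.
peanut butter only: max(8/2, 14/9) = 4 servings → $1.20.
brown rice + peanut butter with both tight: 2.316 servings and 0.5263 servings → $1.32.
The minimum over all feasible corners is $1.20.

$1.20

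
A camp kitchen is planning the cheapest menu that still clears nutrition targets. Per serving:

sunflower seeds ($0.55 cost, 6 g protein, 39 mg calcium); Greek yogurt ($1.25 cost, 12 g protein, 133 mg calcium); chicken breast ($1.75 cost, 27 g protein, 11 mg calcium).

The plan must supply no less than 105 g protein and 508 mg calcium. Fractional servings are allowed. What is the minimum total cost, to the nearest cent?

$8.52

An LP optimum is at a vertex; with two nutrient constraints at most two foods are used. Check each candidate.
sunflower seeds only: max(105/6, 508/39) = 17.5 servings → $9.62.
Greek yogurt only: max(105/12, 508/133) = 8.75 servings → $10.94.
chicken breast only: max(105/27, 508/11) = 46.18 servings → $80.82.
sunflower seeds + Greek yogurt: the both-tight solution has a negative serving — not a feasible corner.
sunflower seeds + chicken breast with both tight: 12.73 servings and 1.061 servings → $8.86.
Greek yogurt + chicken breast with both tight: 3.631 servings and 2.275 servings → $8.52.
The minimum over all feasible corners is $8.52.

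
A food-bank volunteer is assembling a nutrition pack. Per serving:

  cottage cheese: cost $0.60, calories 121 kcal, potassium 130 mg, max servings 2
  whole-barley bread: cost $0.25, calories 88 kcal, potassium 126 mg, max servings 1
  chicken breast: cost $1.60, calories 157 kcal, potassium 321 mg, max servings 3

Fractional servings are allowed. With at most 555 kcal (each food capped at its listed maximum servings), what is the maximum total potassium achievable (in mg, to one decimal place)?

Potassium per kcal: chicken breast 2.045, whole-barley bread 1.432, cottage cheese 1.074.
Take 3 servings of chicken breast: uses 471 kcal, +963.0 mg potassium (running total 963.0 mg).
Take 0.9545 servings of whole-barley bread: uses 84 kcal, +120.3 mg potassium (running total 1083.3 mg).
Greedy by best ratio exhausts the calories allowance optimally: 1083.3 mg.

1083.3 mg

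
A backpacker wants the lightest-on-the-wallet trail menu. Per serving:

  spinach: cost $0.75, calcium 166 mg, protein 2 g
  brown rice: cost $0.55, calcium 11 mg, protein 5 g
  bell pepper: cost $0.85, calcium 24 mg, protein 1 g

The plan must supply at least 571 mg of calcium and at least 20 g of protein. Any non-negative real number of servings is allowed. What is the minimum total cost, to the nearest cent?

For a min-cost LP with two ≥-constraints, a basic feasible solution has at most two positive variables.
spinach only: max(571/166, 20/2) = 10 servings → $7.50.
brown rice only: max(571/11, 20/5) = 51.91 servings → $28.55.
bell pepper only: max(571/24, 20/1) = 23.79 servings → $20.22.
spinach + brown rice with both tight: 3.261 servings and 2.696 servings → $3.93.
spinach + bell pepper with both tight: 0.7712 servings and 18.46 servings → $16.27.
brown rice + bell pepper with both targets exact would need a negative amount; discard.
The minimum over all feasible corners is $3.93.

$3.93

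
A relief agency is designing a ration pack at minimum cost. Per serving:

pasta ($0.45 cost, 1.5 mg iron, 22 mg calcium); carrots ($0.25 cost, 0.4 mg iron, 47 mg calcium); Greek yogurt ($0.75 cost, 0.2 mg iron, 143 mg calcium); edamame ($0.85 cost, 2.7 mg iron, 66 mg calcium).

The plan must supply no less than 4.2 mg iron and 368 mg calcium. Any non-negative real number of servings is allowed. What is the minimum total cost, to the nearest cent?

$2.21

For a min-cost LP with two ≥-constraints, a basic feasible solution has at most two positive variables.
pasta only: max(4.2/1.5, 368/22) = 16.73 servings → $7.53.
carrots only: max(4.2/0.4, 368/47) = 10.5 servings → $2.62.
Greek yogurt only: max(4.2/0.2, 368/143) = 21 servings → $15.75.
edamame only: max(4.2/2.7, 368/66) = 5.576 servings → $4.74.
pasta + carrots with both tight: 0.8136 servings and 7.449 servings → $2.23.
pasta + Greek yogurt with both tight: 2.508 servings and 2.188 servings → $2.77.
pasta + edamame: the both-tight solution has a negative serving — not a feasible corner.
carrots + Greek yogurt: the both-tight solution has a negative serving — not a feasible corner.
carrots + edamame with both tight: 7.128 servings and 0.4995 servings → $2.21.
Greek yogurt + edamame with both tight: 1.921 servings and 1.413 servings → $2.64.
So the least-cost plan costs $2.21.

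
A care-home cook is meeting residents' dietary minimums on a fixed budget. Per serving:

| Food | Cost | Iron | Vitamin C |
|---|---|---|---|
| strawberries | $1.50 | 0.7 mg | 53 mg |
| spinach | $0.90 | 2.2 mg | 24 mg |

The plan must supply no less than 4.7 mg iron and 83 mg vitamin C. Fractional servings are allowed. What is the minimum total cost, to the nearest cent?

$2.77

Two binding constraints pin down two serving amounts, so the optimal mix uses at most two foods. The candidates are each food alone (scaled to the tighter of iron/vitamin C) and each pair with both constraints tight.
strawberries only: max(4.7/0.7, 83/53) = 6.714 servings → $10.07.
spinach only: max(4.7/2.2, 83/24) = 3.458 servings → $3.11.
strawberries + spinach with both tight: 0.6994 servings and 1.914 servings → $2.77.
So the least-cost plan costs $2.77.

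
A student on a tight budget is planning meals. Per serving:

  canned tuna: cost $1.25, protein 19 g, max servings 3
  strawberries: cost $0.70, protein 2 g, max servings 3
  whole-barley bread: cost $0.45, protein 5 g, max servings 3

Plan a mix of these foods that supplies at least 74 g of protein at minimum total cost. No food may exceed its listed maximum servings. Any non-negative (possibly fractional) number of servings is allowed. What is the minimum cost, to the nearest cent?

Cost per g of protein: canned tuna $0.0658, whole-barley bread $0.0900, strawberries $0.3500.
Take 3 servings of canned tuna: +57.0 g protein for $3.75 (total $3.75, still need 17.0 g).
Take 3 servings of whole-barley bread: +15.0 g protein for $1.35 (total $5.10, still need 2.0 g).
Take 1 serving of strawberries: +2.0 g protein for $0.70 (total $5.80, still need 0.0 g).
Filling from the cheapest source first is optimal under one linear minimum: $5.80.

$5.80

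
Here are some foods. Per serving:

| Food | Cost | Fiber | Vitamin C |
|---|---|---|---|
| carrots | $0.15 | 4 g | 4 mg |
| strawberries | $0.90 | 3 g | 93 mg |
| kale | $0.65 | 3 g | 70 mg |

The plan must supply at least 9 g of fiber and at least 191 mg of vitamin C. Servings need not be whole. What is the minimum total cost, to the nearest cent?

This is a tiny linear program; its minimum lies at a vertex of the feasible set. List the vertices and price them.
carrots only: max(9/4, 191/4) = 47.75 servings → $7.16.
strawberries only: max(9/3, 191/93) = 3 servings → $2.70.
kale only: max(9/3, 191/70) = 3 servings → $1.95.
carrots + strawberries with both tight: 0.7333 servings and 2.022 servings → $1.93.
carrots + kale with both tight: 0.2127 servings and 2.716 servings → $1.80.
strawberries + kale: intersection lies outside the first quadrant.
The minimum over all feasible corners is $1.80.

$1.80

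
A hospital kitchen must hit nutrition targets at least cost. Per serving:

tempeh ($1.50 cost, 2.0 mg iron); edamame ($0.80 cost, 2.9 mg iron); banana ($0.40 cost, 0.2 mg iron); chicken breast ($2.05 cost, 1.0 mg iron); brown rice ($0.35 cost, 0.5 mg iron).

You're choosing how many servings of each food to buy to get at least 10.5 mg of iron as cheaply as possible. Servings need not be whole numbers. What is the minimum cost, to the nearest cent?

$2.90

Cost per mg of iron: edamame $0.2759, brown rice $0.7000, tempeh $0.7500, banana $2.0000, chicken breast $2.0500.
With no serving limits, use only edamame: 10.5 mg / 2.9 mg = 3.621 servings × $0.80 = $2.90.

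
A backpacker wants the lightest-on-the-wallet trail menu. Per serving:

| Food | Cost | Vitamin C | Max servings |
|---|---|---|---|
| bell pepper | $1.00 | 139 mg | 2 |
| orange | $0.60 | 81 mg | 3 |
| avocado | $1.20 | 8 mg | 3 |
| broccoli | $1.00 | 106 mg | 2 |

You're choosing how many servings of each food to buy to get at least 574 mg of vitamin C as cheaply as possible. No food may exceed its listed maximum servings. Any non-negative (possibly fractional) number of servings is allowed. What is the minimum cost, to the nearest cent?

$4.30

Cost per mg of vitamin C: bell pepper $0.0072, orange $0.0074, broccoli $0.0094, avocado $0.1500.
Take 2 servings of bell pepper: +278.0 mg vitamin C for $2.00 (total $2.00, still need 296.0 mg).
Take 3 servings of orange: +243.0 mg vitamin C for $1.80 (total $3.80, still need 53.0 mg).
Take 0.5 servings of broccoli: +53.0 mg vitamin C for $0.50 (total $4.30, still need 0.0 mg).
Greedy by cheapest-per-mg is optimal for a single linear constraint, so the minimum cost is $4.30.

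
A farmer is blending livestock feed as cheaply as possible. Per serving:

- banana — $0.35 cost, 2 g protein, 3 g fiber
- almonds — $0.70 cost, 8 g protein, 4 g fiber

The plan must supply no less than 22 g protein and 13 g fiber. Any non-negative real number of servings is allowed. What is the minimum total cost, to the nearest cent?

$2.10

Check every corner: each single food scaled to meet both minima, and each pair solved so both constraints bind.
banana only: max(22/2, 13/3) = 11 servings → $3.85.
almonds only: max(22/8, 13/4) = 3.25 servings → $2.27.
banana + almonds with both tight: 1 serving and 2.5 servings → $2.10.
The minimum over all feasible corners is $2.10.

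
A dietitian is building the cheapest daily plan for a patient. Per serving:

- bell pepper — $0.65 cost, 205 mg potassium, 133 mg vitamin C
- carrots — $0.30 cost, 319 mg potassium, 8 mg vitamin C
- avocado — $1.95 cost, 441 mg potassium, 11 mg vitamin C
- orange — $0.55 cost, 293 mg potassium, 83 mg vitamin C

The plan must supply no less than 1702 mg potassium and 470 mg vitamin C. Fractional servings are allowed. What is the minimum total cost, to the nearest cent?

This is a tiny linear program; its minimum lies at a vertex of the feasible set. List the vertices and price them.
bell pepper only: max(1702/205, 470/133) = 8.302 servings → $5.40.
carrots only: max(1702/319, 470/8) = 58.75 servings → $17.62.
avocado only: max(1702/441, 470/11) = 42.73 servings → $83.32.
orange only: max(1702/293, 470/83) = 5.809 servings → $3.19.
bell pepper + carrots with both tight: 3.342 servings and 3.188 servings → $3.13.
bell pepper + avocado with both tight: 3.343 servings and 2.305 servings → $6.67.
bell pepper + orange with both targets exact would need a negative amount; discard.
carrots + avocado: intersection lies outside the first quadrant.
carrots + orange with both tight: 0.1474 servings and 5.648 servings → $3.15.
avocado + orange with both tight: 0.1065 servings and 5.649 servings → $3.31.
Cheapest feasible corner: $3.13.

$3.13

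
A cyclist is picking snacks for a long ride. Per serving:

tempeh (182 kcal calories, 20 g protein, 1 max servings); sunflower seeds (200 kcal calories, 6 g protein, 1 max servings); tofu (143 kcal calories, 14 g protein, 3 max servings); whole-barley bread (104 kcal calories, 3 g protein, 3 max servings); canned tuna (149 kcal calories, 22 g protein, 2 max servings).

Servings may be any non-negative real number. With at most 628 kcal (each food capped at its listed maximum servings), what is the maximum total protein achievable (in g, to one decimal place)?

Protein per kcal: canned tuna 0.1477, tempeh 0.1099, tofu 0.0979, sunflower seeds 0.03, whole-barley bread 0.02885.
Take 2 servings of canned tuna: uses 298 kcal, +44.0 g protein (running total 44.0 g).
Take 1 serving of tempeh: uses 182 kcal, +20.0 g protein (running total 64.0 g).
Take 1.035 servings of tofu: uses 148 kcal, +14.5 g protein (running total 78.5 g).
Greedy by best ratio exhausts the calories allowance optimally: 78.5 g.

78.5 g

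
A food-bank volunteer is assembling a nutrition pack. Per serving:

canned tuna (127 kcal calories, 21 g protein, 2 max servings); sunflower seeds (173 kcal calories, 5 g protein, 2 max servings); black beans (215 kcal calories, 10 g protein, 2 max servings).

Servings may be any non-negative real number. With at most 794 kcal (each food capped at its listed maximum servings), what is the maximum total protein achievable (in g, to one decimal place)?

Protein per kcal: canned tuna 0.1654, black beans 0.04651, sunflower seeds 0.0289.
Take 2 servings of canned tuna: uses 254 kcal, +42.0 g protein (running total 42.0 g).
Take 2 servings of black beans: uses 430 kcal, +20.0 g protein (running total 62.0 g).
Take 0.6358 servings of sunflower seeds: uses 110 kcal, +3.2 g protein (running total 65.2 g).
Filling greedily by protein-per-kcal is optimal for one linear limit, giving 65.2 g.

65.2 g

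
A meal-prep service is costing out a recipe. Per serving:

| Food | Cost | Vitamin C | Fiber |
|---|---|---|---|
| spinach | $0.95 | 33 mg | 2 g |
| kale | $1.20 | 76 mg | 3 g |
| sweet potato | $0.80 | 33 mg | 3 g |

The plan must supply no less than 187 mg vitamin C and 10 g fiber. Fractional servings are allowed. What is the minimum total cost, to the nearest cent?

The cheapest plan sits at a corner of the feasible region — with two constraints it uses at most two foods.
spinach only: max(187/33, 10/2) = 5.667 servings → $5.38.
kale only: max(187/76, 10/3) = 3.333 servings → $4.00.
sweet potato only: max(187/33, 10/3) = 5.667 servings → $4.53.
spinach + kale with both tight: 3.755 servings and 0.8302 servings → $4.56.
spinach + sweet potato: the both-tight solution has a negative serving — not a feasible corner.
kale + sweet potato with both tight: 1.791 servings and 1.543 servings → $3.38.
So the least-cost plan costs $3.38.

$3.38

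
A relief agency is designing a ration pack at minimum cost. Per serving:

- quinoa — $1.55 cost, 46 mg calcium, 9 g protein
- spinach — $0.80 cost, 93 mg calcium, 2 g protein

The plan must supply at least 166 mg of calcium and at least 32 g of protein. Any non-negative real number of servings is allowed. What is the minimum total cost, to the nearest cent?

$5.52

Check every corner: each single food scaled to meet both minima, and each pair solved so both constraints bind.
quinoa only: max(166/46, 32/9) = 3.609 servings → $5.59.
spinach only: max(166/93, 32/2) = 16 servings → $12.80.
quinoa + spinach with both tight: 3.549 servings and 0.02953 servings → $5.52.
So the least-cost plan costs $5.52.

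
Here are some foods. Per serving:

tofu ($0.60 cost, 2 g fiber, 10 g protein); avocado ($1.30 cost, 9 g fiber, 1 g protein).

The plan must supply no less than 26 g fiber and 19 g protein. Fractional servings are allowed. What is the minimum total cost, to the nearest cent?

$4.27

The cheapest plan sits at a corner of the feasible region — with two constraints it uses at most two foods.
tofu only: max(26/2, 19/10) = 13 servings → $7.80.
avocado only: max(26/9, 19/1) = 19 servings → $24.70.
tofu + avocado with both tight: 1.648 servings and 2.523 servings → $4.27.
The minimum over all feasible corners is $4.27.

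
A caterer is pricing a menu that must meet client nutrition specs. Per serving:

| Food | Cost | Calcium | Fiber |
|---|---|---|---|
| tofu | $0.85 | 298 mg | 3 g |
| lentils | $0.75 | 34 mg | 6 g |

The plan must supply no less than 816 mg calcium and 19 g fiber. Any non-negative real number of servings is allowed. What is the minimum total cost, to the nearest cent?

$3.57

With two linear requirements the optimum uses one or two foods; enumerate the corners.
tofu only: max(816/298, 19/3) = 6.333 servings → $5.38.
lentils only: max(816/34, 19/6) = 24 servings → $18.00.
tofu + lentils with both tight: 2.521 servings and 1.906 servings → $3.57.
Cheapest feasible corner: $3.57.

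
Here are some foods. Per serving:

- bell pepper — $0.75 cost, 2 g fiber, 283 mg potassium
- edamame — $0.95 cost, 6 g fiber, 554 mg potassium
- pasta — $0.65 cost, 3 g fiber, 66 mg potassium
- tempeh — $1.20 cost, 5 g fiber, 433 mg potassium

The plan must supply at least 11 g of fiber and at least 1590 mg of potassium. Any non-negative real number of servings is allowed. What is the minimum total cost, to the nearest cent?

bell pepper only: max(11/2, 1590/283) = 5.618 servings → $4.21.
edamame only: max(11/6, 1590/554) = 2.87 servings → $2.73.
pasta only: max(11/3, 1590/66) = 24.09 servings → $15.66.
tempeh only: max(11/5, 1590/433) = 3.672 servings → $4.41.
bell pepper + edamame with both targets exact would need a negative amount; discard.
bell pepper + pasta with both targets exact would need a negative amount; discard.
bell pepper + tempeh: the both-tight solution has a negative serving — not a feasible corner.
edamame + pasta with both targets exact would need a negative amount; discard.
edamame + tempeh: the both-tight solution has a negative serving — not a feasible corner.
pasta + tempeh with both targets exact would need a negative amount; discard.
So the least-cost plan costs $2.73.

$2.73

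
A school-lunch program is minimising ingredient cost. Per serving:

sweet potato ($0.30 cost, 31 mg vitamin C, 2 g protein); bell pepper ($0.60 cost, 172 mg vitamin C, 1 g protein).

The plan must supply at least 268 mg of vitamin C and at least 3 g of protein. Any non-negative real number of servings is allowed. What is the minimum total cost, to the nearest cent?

$1.09

Check every corner: each single food scaled to meet both minima, and each pair solved so both constraints bind.
sweet potato only: max(268/31, 3/2) = 8.645 servings → $2.59.
bell pepper only: max(268/172, 3/1) = 3 servings → $1.80.
sweet potato + bell pepper with both tight: 0.7923 servings and 1.415 servings → $1.09.
So the least-cost plan costs $1.09.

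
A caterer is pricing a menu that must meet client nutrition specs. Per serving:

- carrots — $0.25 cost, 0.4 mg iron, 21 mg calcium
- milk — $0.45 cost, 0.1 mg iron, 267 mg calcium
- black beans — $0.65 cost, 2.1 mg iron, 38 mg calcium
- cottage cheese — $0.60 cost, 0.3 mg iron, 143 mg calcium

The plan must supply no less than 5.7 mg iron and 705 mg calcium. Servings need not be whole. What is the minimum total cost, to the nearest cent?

Compare the cost at each extreme point of the feasible region.
carrots only: max(5.7/0.4, 705/21) = 33.57 servings → $8.39.
milk only: max(5.7/0.1, 705/267) = 57 servings → $25.65.
black beans only: max(5.7/2.1, 705/38) = 18.55 servings → $12.06.
cottage cheese only: max(5.7/0.3, 705/143) = 19 servings → $11.40.
carrots + milk with both tight: 13.86 servings and 1.55 servings → $4.16.
carrots + black beans: intersection lies outside the first quadrant.
carrots + cottage cheese with both tight: 11.86 servings and 3.189 servings → $4.88.
milk + black beans with both tight: 2.27 servings and 2.606 servings → $2.72.
milk + cottage cheese: intersection lies outside the first quadrant.
black beans + cottage cheese with both tight: 2.089 servings and 4.375 servings → $3.98.
Cheapest feasible corner: $2.72.

$2.72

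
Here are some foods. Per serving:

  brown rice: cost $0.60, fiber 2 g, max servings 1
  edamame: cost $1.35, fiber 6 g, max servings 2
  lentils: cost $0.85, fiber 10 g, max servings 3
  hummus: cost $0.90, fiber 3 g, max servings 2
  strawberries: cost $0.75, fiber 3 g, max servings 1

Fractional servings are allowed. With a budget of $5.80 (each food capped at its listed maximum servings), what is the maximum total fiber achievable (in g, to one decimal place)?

44.2 g

Fiber per dollar: lentils 11.76, edamame 4.444, strawberries 4, brown rice 3.333, hummus 3.333.
Take 3 servings of lentils: spends $2.55, +30.0 g fiber (running total 30.0 g).
Take 2 servings of edamame: spends $2.70, +12.0 g fiber (running total 42.0 g).
Take 0.7333 servings of strawberries: spends $0.55, +2.2 g fiber (running total 44.2 g).
Greedy by best ratio exhausts the cost allowance optimally: 44.2 g.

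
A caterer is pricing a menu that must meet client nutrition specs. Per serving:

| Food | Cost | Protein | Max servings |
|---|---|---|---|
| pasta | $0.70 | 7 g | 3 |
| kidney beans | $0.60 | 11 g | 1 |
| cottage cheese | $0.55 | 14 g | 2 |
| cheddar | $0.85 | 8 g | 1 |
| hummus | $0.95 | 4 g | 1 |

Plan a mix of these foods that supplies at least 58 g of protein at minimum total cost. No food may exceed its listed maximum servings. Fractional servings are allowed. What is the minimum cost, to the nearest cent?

$3.60

Cost per g of protein: cottage cheese $0.0393, kidney beans $0.0545, pasta $0.1000, cheddar $0.1062, hummus $0.2375.
Take 2 servings of cottage cheese: +28.0 g protein for $1.10 (total $1.10, still need 30.0 g).
Take 1 serving of kidney beans: +11.0 g protein for $0.60 (total $1.70, still need 19.0 g).
Take 2.714 servings of pasta: +19.0 g protein for $1.90 (total $3.60, still need 0.0 g).
Filling from the cheapest source first is optimal under one linear minimum: $3.60.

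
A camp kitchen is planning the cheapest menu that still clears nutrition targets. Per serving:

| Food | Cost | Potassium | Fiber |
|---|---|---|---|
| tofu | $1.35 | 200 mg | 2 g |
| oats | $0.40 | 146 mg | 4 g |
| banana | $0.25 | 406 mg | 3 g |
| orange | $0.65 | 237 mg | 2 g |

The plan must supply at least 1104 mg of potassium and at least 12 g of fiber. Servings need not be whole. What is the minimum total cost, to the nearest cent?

This is a tiny linear program; its minimum lies at a vertex of the feasible set. List the vertices and price them.
tofu only: max(1104/200, 12/2) = 6 servings → $8.10.
oats only: max(1104/146, 12/4) = 7.562 servings → $3.02.
banana only: max(1104/406, 12/3) = 4 servings → $1.00.
orange only: max(1104/237, 12/2) = 6 servings → $3.90.
tofu + oats with both tight: 5.244 servings and 0.378 servings → $7.23.
tofu + banana with both targets exact would need a negative amount; discard.
tofu + orange: the both-tight solution has a negative serving — not a feasible corner.
oats + banana with both tight: 1.315 servings and 2.246 servings → $1.09.
oats + orange with both tight: 0.9695 servings and 4.061 servings → $3.03.
banana + orange: the both-tight solution has a negative serving — not a feasible corner.
Cheapest feasible corner: $1.00.

$1.00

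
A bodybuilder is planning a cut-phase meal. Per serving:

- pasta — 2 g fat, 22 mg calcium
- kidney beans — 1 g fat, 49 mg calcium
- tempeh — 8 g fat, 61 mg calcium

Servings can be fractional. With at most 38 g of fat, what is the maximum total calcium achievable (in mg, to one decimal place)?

1862.0 mg

Calcium per g fat: kidney beans 49, pasta 11, tempeh 7.625.
With no serving limits, spend the whole fat allowance on kidney beans: 38 g / 1 g × 49 mg = 1862.0 mg.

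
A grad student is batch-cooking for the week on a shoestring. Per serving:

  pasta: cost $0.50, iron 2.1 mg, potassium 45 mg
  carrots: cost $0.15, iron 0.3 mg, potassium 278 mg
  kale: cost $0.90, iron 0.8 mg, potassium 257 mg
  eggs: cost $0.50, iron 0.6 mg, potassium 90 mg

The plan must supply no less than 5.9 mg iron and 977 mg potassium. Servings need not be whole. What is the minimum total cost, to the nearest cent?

$1.65

This is a tiny linear program; its minimum lies at a vertex of the feasible set. List the vertices and price them.
pasta only: max(5.9/2.1, 977/45) = 21.71 servings → $10.86.
carrots only: max(5.9/0.3, 977/278) = 19.67 servings → $2.95.
kale only: max(5.9/0.8, 977/257) = 7.375 servings → $6.64.
eggs only: max(5.9/0.6, 977/90) = 10.86 servings → $5.43.
pasta + carrots with both tight: 2.362 servings and 3.132 servings → $1.65.
pasta + kale with both tight: 1.459 servings and 3.546 servings → $3.92.
pasta + eggs: intersection lies outside the first quadrant.
carrots + kale with both targets exact would need a negative amount; discard.
carrots + eggs with both tight: 0.3948 servings and 9.636 servings → $4.88.
kale + eggs with both tight: 0.6715 servings and 8.938 servings → $5.07.
So the least-cost plan costs $1.65.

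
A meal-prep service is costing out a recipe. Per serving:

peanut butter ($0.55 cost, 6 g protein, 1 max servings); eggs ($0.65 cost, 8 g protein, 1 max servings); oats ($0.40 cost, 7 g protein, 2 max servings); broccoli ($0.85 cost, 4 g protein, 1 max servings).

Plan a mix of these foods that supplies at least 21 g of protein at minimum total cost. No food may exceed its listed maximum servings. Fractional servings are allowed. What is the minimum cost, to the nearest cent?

$1.37

Cost per g of protein: oats $0.0571, eggs $0.0813, peanut butter $0.0917, broccoli $0.2125.
Take 2 servings of oats: +14.0 g protein for $0.80 (total $0.80, still need 7.0 g).
Take 0.875 servings of eggs: +7.0 g protein for $0.57 (total $1.37, still need 0.0 g).
Filling from the cheapest source first is optimal under one linear minimum: $1.37.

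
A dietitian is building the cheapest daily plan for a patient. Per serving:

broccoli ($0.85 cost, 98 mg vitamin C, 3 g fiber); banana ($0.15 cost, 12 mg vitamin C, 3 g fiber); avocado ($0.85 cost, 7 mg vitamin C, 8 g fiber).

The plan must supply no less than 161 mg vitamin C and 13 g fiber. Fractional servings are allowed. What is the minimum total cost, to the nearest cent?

Check every corner: each single food scaled to meet both minima, and each pair solved so both constraints bind.
broccoli only: max(161/98, 13/3) = 4.333 servings → $3.68.
banana only: max(161/12, 13/3) = 13.42 servings → $2.01.
avocado only: max(161/7, 13/8) = 23 servings → $19.55.
broccoli + banana with both tight: 1.267 servings and 3.066 servings → $1.54.
broccoli + avocado with both tight: 1.569 servings and 1.037 servings → $2.21.
banana + avocado: intersection lies outside the first quadrant.
Cheapest feasible corner: $1.54.

$1.54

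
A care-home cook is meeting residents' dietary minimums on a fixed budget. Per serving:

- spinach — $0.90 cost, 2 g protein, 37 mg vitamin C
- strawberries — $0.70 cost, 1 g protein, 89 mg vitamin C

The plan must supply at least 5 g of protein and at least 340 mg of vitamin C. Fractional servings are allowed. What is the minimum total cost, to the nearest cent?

$3.13

At the optimum either one food covers both requirements or two foods hit both targets exactly; no other combination can be cheaper.
spinach only: max(5/2, 340/37) = 9.189 servings → $8.27.
strawberries only: max(5/1, 340/89) = 5 servings → $3.50.
spinach + strawberries with both tight: 0.7447 servings and 3.511 servings → $3.13.
Cheapest feasible corner: $3.13.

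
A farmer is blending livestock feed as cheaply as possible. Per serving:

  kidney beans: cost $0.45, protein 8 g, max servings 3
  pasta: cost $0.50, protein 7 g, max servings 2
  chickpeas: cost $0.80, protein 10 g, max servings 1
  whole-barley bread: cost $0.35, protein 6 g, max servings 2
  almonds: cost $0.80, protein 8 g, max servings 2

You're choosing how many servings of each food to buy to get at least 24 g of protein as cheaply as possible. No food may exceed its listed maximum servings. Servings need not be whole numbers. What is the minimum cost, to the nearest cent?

$1.35

Cost per g of protein: kidney beans $0.0563, whole-barley bread $0.0583, pasta $0.0714, chickpeas $0.0800, almonds $0.1000.
Take 3 servings of kidney beans: +24.0 g protein for $1.35 (total $1.35, still need 0.0 g).
Greedy by cheapest-per-g is optimal for a single linear constraint, so the minimum cost is $1.35.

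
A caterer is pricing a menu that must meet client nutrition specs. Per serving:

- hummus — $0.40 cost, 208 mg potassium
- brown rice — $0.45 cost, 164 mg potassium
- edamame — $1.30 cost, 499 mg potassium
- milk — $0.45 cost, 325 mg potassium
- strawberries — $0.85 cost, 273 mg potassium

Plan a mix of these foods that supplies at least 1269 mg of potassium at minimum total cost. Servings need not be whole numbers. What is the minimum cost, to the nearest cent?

$1.76

Cost per mg of potassium: milk $0.0014, hummus $0.0019, edamame $0.0026, brown rice $0.0027, strawberries $0.0031.
With no serving limits, use only milk: 1269 mg / 325 mg = 3.905 servings × $0.45 = $1.76.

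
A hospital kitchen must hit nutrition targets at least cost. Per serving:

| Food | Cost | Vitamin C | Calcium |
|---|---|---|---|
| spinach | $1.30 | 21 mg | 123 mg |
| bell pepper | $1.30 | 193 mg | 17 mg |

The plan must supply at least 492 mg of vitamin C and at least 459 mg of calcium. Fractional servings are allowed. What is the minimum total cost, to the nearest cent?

With two linear requirements the optimum uses one or two foods; enumerate the corners.
spinach only: max(492/21, 459/123) = 23.43 servings → $30.46.
bell pepper only: max(492/193, 459/17) = 27 servings → $35.10.
spinach + bell pepper with both tight: 3.431 servings and 2.176 servings → $7.29.
So the least-cost plan costs $7.29.

$7.29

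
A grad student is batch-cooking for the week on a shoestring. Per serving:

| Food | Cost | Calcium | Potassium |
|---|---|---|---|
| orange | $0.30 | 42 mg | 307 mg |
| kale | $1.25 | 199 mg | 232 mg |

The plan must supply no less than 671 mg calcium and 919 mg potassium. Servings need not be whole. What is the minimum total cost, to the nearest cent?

For a min-cost LP with two ≥-constraints, a basic feasible solution has at most two positive variables.
orange only: max(671/42, 919/307) = 15.98 servings → $4.79.
kale only: max(671/199, 919/232) = 3.961 servings → $4.95.
orange + kale with both tight: 0.5299 servings and 3.26 servings → $4.23.
The minimum over all feasible corners is $4.23.

$4.23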